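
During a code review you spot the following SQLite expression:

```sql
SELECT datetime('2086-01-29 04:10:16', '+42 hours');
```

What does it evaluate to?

+42 hours from 2086-01-29 04:10:16 is 2086-01-30 22:10:16 (crosses midnight).

2086-01-30 22:10:16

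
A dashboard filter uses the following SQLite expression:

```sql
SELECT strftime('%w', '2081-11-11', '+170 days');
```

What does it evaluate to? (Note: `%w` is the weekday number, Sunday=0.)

First apply '+170 days': 2081-11-11 → 2082-04-30.
2082-04-30 is a Thursday; with Sunday=0 that is 4.

4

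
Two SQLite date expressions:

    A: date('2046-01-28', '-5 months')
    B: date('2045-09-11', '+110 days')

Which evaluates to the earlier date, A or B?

A

A = 2045-08-28.
B = 2045-12-30.
A is earlier.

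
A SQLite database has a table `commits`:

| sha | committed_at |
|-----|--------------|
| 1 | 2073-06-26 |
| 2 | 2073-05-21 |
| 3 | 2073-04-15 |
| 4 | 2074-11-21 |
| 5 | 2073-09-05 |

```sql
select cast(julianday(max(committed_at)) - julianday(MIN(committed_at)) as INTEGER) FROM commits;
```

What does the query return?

585

MIN = 2073-04-15, MAX = 2074-11-21.
15 days remain in April 2073 after the 15th (30 − 15).
Full months from May 2073 through October 2074 contribute their day counts.
Then 21 days into November 2074.
Total: 15 + 31 + 30 + 31 + 31 + 30 + 31 + 30 + 31 + 31 + 28 + 31 + 30 + 31 + 30 + 31 + 31 + 30 + 31 + 21 = 585.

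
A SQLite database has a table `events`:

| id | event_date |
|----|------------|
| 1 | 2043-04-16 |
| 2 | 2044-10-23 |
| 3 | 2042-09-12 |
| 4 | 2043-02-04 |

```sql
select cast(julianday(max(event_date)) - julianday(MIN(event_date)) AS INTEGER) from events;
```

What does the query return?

772

MIN = 2042-09-12, MAX = 2044-10-23.
18 days remain in September 2042 after the 12th (30 − 12).
Full months from October 2042 through September 2044 contribute their day counts.
Then 23 days into October 2044.
Total: 18 + 31 + 30 + 31 + 31 + 28 + 31 + 30 + 31 + 30 + 31 + 31 + 30 + 31 + 30 + 31 + 31 + 29 + 31 + 30 + 31 + 30 + 31 + 31 + 30 + 23 = 772.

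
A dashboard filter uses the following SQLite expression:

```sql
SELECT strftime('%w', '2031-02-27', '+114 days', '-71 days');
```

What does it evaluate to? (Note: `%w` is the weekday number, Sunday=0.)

First apply '+114 days', '-71 days': 2031-02-27 → 2031-04-11.
2031-04-11 is a Friday; with Sunday=0 that is 5.

5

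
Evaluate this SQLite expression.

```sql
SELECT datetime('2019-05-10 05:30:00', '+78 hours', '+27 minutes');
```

+78 hours from 2019-05-10 05:30:00 is 2019-05-13 11:30:00 (crosses midnight).
+27 minutes from 2019-05-13 11:30:00 is 2019-05-13 11:57:00.

2019-05-13 11:57:00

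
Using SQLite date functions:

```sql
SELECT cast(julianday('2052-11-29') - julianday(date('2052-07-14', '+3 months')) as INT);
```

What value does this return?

46

Adding +3 months to 2052-07-14 gives 2052-10-14.
17 days remain in October 2052 after the 14th (31 − 14).
Then 29 days into November 2052.
Total: 17 + 29 = 46.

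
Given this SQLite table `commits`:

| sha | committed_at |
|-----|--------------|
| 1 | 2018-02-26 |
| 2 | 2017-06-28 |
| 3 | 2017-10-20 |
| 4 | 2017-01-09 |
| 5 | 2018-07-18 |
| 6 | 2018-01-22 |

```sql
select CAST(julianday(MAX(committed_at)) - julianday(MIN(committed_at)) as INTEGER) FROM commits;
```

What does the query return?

555

MIN = 2017-01-09, MAX = 2018-07-18.
22 days remain in January 2017 after the 9th (31 − 9).
Full months from February 2017 through June 2018 contribute their day counts.
Then 18 days into July 2018.
Total: 22 + 28 + 31 + 30 + 31 + 30 + 31 + 31 + 30 + 31 + 30 + 31 + 31 + 28 + 31 + 30 + 31 + 30 + 18 = 555.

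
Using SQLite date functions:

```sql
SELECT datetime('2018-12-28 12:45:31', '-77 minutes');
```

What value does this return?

77 minutes = 1h 17m; -77 minutes from 2018-12-28 12:45:31 is 2018-12-28 11:28:31.

2018-12-28 11:28:31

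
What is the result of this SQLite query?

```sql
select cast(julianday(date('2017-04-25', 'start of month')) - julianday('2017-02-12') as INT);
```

48

`start of month` rewinds 2017-04-25 to 2017-04-01.
16 days remain in February 2017 after the 12th (28 − 12).
March 2017: 31 days.
Then 1 day into April 2017.
Total: 16 + 31 + 1 = 48.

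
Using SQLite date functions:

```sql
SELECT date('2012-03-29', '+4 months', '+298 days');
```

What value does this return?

Adding +4 months to 2012-03-29 gives 2012-07-29.
Applying '+298 days' to 2012-07-29: counting 298 days forward gives 2013-05-23.

2013-05-23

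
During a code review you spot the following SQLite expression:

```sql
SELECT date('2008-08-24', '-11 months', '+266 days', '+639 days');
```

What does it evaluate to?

2010-03-17

Adding -11 months to 2008-08-24 gives 2007-09-24.
Applying '+266 days' to 2007-09-24: counting 266 days forward gives 2008-06-16.
Applying '+639 days' to 2008-06-16: counting 639 days forward gives 2010-03-17.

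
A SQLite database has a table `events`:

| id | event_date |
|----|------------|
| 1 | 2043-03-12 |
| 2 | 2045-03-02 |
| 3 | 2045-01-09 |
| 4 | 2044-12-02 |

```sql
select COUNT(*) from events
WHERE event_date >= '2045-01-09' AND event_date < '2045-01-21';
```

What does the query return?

1

Rows in [2045-01-09, 2045-01-21): 2045-01-09 → 1 row.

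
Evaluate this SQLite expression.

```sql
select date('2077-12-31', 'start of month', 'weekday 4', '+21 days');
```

`start of month` rewinds 2077-12-31 to 2077-12-01.
`weekday 4` advances to the next Thursday; 2077-12-01 is a Wednesday, so it moves forward to 2077-12-02.
Advancing 21 more days within December lands on 2077-12-23.

2077-12-23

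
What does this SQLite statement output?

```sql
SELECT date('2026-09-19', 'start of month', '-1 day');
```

2026-08-31

`start of month` rewinds 2026-09-19 to 2026-09-01.
Going back 1 day from 2026-09-01 reaches 2026-08-31 (last day of August, 31 days).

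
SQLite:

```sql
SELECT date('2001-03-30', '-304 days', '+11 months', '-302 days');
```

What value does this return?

Applying '-304 days' to 2001-03-30: counting 304 days back gives 2000-05-30.
Adding +11 months to 2000-05-30 gives 2001-04-30.
Applying '-302 days' to 2001-04-30: counting 302 days back gives 2000-07-02.

2000-07-02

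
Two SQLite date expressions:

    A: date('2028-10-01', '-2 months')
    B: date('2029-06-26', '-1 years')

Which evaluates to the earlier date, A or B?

A = 2028-08-01.
B = 2028-06-26.
B is earlier.

B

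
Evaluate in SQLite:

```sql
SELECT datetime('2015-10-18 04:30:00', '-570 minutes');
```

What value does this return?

570 minutes = 9h 30m; -570 minutes from 2015-10-18 04:30:00 is 2015-10-17 19:00:00 (crosses midnight).

2015-10-17 19:00:00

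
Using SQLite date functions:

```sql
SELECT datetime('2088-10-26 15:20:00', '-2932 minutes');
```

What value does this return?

2932 minutes = 48h 52m; -2932 minutes from 2088-10-26 15:20:00 is 2088-10-24 14:28:00 (crosses midnight).

2088-10-24 14:28:00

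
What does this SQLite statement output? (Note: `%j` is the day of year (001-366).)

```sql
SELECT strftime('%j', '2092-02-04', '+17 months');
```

185

First apply '+17 months': 2092-02-04 → 2093-07-04.
Day-of-year for 2093-07-04: days since 2093-01-01 inclusive = 185, zero-padded to 185.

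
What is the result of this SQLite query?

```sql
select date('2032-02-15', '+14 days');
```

Advancing 14 more days within February lands on 2032-02-29.

2032-02-29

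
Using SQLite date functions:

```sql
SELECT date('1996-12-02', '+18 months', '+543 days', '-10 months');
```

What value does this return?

Adding +18 months to 1996-12-02 gives 1998-06-02.
Applying '+543 days' to 1998-06-02: counting 543 days forward gives 1999-11-27.
Adding -10 months to 1999-11-27 gives 1999-01-27.

1999-01-27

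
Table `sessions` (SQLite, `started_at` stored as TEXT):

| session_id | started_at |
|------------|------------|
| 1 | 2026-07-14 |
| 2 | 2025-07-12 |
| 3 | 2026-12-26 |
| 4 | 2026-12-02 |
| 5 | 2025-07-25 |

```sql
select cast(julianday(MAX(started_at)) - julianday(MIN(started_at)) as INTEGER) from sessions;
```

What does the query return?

MIN = 2025-07-12, MAX = 2026-12-26.
19 days remain in July 2025 after the 12th (31 − 12).
Full months from August 2025 through November 2026 contribute their day counts.
Then 26 days into December 2026.
Total: 19 + 31 + 30 + 31 + 30 + 31 + 31 + 28 + 31 + 30 + 31 + 30 + 31 + 31 + 30 + 31 + 30 + 26 = 532.

532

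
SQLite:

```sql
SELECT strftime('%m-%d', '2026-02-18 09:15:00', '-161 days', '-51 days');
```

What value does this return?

07-21

First apply '-161 days', '-51 days': 2026-02-18 09:15:00 → 2025-07-21 09:15:00.
`%m-%d` extracts the month-day: 07-21.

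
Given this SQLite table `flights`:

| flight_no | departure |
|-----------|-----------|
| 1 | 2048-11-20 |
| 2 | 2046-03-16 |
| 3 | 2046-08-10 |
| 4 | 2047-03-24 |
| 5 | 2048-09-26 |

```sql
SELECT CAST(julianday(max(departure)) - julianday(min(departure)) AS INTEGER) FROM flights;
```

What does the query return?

980

MIN = 2046-03-16, MAX = 2048-11-20.
15 days remain in March 2046 after the 16th (31 − 16).
Full months from April 2046 through October 2048 contribute their day counts.
Then 20 days into November 2048.
Total: 15 + 30 + 31 + 30 + 31 + 31 + 30 + 31 + 30 + 31 + 31 + 28 + 31 + 30 + 31 + 30 + 31 + 31 + 30 + 31 + 30 + 31 + 31 + 29 + 31 + 30 + 31 + 30 + 31 + 31 + 30 + 31 + 20 = 980.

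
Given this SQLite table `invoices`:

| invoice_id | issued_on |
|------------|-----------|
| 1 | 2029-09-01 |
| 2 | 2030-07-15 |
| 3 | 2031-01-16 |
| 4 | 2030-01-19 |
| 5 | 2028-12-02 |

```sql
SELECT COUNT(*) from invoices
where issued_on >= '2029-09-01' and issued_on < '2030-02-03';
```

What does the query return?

2

Rows in [2029-09-01, 2030-02-03): 2029-09-01, 2030-01-19 → 2 rows.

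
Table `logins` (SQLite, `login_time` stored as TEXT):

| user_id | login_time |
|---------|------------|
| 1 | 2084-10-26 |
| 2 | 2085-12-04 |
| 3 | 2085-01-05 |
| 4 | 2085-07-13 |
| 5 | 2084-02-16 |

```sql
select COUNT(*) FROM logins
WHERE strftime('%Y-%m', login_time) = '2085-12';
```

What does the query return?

1

Rows with year-month 2085-12: 2085-12-04 → 1.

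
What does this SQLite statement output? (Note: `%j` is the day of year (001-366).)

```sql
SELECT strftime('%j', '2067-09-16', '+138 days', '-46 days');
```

351

First apply '+138 days', '-46 days': 2067-09-16 → 2067-12-17.
Day-of-year for 2067-12-17: days since 2067-01-01 inclusive = 351, zero-padded to 351.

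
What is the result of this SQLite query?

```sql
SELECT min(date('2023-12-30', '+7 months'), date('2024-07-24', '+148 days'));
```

2024-07-30

date('2023-12-30', '+7 months') → 2024-07-30.
date('2024-07-24', '+148 days') → 2024-12-19.
Earlier of the two is 2024-07-30.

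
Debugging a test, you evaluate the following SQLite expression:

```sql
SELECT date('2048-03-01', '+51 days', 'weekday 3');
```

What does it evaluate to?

Applying '+51 days' to 2048-03-01: counting 51 days forward gives 2048-04-21.
`weekday 3` advances to the next Wednesday; 2048-04-21 is a Tuesday, so it moves forward to 2048-04-22.

2048-04-22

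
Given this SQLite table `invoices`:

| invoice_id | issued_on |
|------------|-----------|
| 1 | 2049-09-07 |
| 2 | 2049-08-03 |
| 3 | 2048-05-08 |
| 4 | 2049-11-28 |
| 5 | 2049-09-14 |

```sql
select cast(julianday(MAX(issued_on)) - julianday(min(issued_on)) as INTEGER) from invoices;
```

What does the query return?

569

MIN = 2048-05-08, MAX = 2049-11-28.
23 days remain in May 2048 after the 8th (31 − 8).
Full months from June 2048 through October 2049 contribute their day counts.
Then 28 days into November 2049.
Total: 23 + 30 + 31 + 31 + 30 + 31 + 30 + 31 + 31 + 28 + 31 + 30 + 31 + 30 + 31 + 31 + 30 + 31 + 28 = 569.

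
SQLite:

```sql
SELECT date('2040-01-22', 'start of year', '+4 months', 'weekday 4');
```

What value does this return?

2040-05-03

`start of year` rewinds 2040-01-22 to 2040-01-01.
Adding +4 months to 2040-01-01 gives 2040-05-01.
`weekday 4` advances to the next Thursday; 2040-05-01 is a Tuesday, so it moves forward to 2040-05-03.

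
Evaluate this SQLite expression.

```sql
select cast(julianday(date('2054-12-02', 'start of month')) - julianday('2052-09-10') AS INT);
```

812

`start of month` rewinds 2054-12-02 to 2054-12-01.
20 days remain in September 2052 after the 10th (30 − 10).
Full months from October 2052 through November 2054 contribute their day counts.
Then 1 day into December 2054.
Total: 20 + 31 + 30 + 31 + 31 + 28 + 31 + 30 + 31 + 30 + 31 + 31 + 30 + 31 + 30 + 31 + 31 + 28 + 31 + 30 + 31 + 30 + 31 + 31 + 30 + 31 + 30 + 1 = 812.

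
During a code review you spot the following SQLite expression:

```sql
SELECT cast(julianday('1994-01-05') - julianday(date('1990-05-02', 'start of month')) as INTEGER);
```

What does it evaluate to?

1345

`start of month` rewinds 1990-05-02 to 1990-05-01.
30 days remain in May 1990 after the 1st (31 − 1).
Full months from June 1990 through December 1993 contribute their day counts.
Then 5 days into January 1994.
Total: 30 + 30 + 31 + 31 + 30 + 31 + 30 + 31 + 31 + 28 + 31 + 30 + 31 + 30 + 31 + 31 + 30 + 31 + 30 + 31 + 31 + 29 + 31 + 30 + 31 + 30 + 31 + 31 + 30 + 31 + 30 + 31 + 31 + 28 + 31 + 30 + 31 + 30 + 31 + 31 + 30 + 31 + 30 + 31 + 5 = 1345.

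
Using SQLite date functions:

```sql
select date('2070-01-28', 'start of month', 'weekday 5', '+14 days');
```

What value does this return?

`start of month` rewinds 2070-01-28 to 2070-01-01.
`weekday 5` advances to the next Friday; 2070-01-01 is a Wednesday, so it moves forward to 2070-01-03.
Advancing 14 more days within January lands on 2070-01-17.

2070-01-17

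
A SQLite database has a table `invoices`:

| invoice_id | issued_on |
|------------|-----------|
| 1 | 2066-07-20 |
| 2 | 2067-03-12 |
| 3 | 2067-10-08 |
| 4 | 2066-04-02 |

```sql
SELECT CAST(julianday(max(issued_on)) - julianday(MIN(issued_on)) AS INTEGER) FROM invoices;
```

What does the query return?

554

MIN = 2066-04-02, MAX = 2067-10-08.
28 days remain in April 2066 after the 2nd (30 − 2).
Full months from May 2066 through September 2067 contribute their day counts.
Then 8 days into October 2067.
Total: 28 + 31 + 30 + 31 + 31 + 30 + 31 + 30 + 31 + 31 + 28 + 31 + 30 + 31 + 30 + 31 + 31 + 30 + 8 = 554.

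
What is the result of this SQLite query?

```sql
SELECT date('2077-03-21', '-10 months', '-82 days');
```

Adding -10 months to 2077-03-21 gives 2076-05-21.
Applying '-82 days' to 2076-05-21: counting 82 days back gives 2076-02-29.

2076-02-29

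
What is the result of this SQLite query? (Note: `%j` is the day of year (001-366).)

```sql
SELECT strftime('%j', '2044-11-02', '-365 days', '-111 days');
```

196

First apply '-365 days', '-111 days': 2044-11-02 → 2043-07-15.
Day-of-year for 2043-07-15: days since 2043-01-01 inclusive = 196, zero-padded to 196.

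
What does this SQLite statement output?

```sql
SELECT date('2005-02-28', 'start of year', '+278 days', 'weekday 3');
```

2005-10-12

`start of year` rewinds 2005-02-28 to 2005-01-01.
Applying '+278 days' to 2005-01-01: counting 278 days forward gives 2005-10-06.
`weekday 3` advances to the next Wednesday; 2005-10-06 is a Thursday, so it moves forward to 2005-10-12.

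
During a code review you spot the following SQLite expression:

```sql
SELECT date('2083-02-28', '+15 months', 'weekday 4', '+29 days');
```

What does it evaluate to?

Adding +15 months to 2083-02-28 gives 2084-05-28.
`weekday 4` advances to the next Thursday; 2084-05-28 is a Sunday, so it moves forward to 2084-06-01.
Advancing 29 more days within June lands on 2084-06-30.

2084-06-30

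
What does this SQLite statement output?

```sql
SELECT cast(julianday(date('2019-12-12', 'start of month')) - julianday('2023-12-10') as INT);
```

-1470

`start of month` rewinds 2019-12-12 to 2019-12-01.
30 days remain in December 2019 after the 1st (31 − 1).
Full months from January 2020 through November 2023 contribute their day counts.
Then 10 days into December 2023.
Total: 30 + 31 + 29 + 31 + 30 + 31 + 30 + 31 + 31 + 30 + 31 + 30 + 31 + 31 + 28 + 31 + 30 + 31 + 30 + 31 + 31 + 30 + 31 + 30 + 31 + 31 + 28 + 31 + 30 + 31 + 30 + 31 + 31 + 30 + 31 + 30 + 31 + 31 + 28 + 31 + 30 + 31 + 30 + 31 + 31 + 30 + 31 + 30 + 10 = 1470.
The subtraction is earlier − later, so the result is −1470 → -1470.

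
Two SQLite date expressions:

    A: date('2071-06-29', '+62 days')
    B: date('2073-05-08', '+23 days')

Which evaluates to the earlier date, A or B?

A

A = 2071-08-30.
B = 2073-05-31.
A is earlier.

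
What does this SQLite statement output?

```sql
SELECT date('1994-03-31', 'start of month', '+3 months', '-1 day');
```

1994-05-31

`start of month` rewinds 1994-03-31 to 1994-03-01.
Adding +3 months to 1994-03-01 gives 1994-06-01.
Going back 1 day from 1994-06-01 reaches 1994-05-31 (last day of May, 31 days).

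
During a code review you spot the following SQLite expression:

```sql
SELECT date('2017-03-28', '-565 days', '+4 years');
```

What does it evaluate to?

Applying '-565 days' to 2017-03-28: counting 565 days back gives 2015-09-10.
Adding +4 years to 2015-09-10 gives 2019-09-10.

2019-09-10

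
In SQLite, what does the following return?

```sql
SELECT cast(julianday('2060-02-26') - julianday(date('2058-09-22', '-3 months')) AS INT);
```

614

Adding -3 months to 2058-09-22 gives 2058-06-22.
8 days remain in June 2058 after the 22nd (30 − 22).
Full months from July 2058 through January 2060 contribute their day counts.
Then 26 days into February 2060.
Total: 8 + 31 + 31 + 30 + 31 + 30 + 31 + 31 + 28 + 31 + 30 + 31 + 30 + 31 + 31 + 30 + 31 + 30 + 31 + 31 + 26 = 614.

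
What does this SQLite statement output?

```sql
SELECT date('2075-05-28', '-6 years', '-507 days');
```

2068-01-07

Adding -6 years to 2075-05-28 gives 2069-05-28.
Applying '-507 days' to 2069-05-28: counting 507 days back gives 2068-01-07.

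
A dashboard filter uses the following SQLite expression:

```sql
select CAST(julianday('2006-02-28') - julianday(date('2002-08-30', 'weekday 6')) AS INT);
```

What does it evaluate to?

`weekday 6` advances to the next Saturday; 2002-08-30 is a Friday, so it moves forward to 2002-08-31.
0 days remain in August 2002 after the 31st (31 − 31).
Full months from September 2002 through January 2006 contribute their day counts.
Then 28 days into February 2006.
Total: 0 + 30 + 31 + 30 + 31 + 31 + 28 + 31 + 30 + 31 + 30 + 31 + 31 + 30 + 31 + 30 + 31 + 31 + 29 + 31 + 30 + 31 + 30 + 31 + 31 + 30 + 31 + 30 + 31 + 31 + 28 + 31 + 30 + 31 + 30 + 31 + 31 + 30 + 31 + 30 + 31 + 31 + 28 = 1277.

1277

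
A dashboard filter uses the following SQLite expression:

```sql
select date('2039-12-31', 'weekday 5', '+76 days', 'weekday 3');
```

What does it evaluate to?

`weekday 5` advances to the next Friday; 2039-12-31 is a Saturday, so it moves forward to 2040-01-06.
Applying '+76 days' to 2040-01-06: counting 76 days forward gives 2040-03-22.
`weekday 3` advances to the next Wednesday; 2040-03-22 is a Thursday, so it moves forward to 2040-03-28.

2040-03-28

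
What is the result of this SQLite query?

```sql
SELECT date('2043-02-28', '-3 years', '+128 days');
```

2040-07-05

Adding -3 years to 2043-02-28 gives 2040-02-28.
Applying '+128 days' to 2040-02-28: counting 128 days forward gives 2040-07-05.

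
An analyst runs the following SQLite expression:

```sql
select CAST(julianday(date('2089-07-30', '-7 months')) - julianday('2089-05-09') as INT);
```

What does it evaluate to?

Adding -7 months to 2089-07-30 gives 2088-12-30.
1 day remains in December 2088 after the 30th (31 − 30).
January 2089: 31 days.
February 2089: 28 days.
March 2089: 31 days.
April 2089: 30 days.
Then 9 days into May 2089.
Total: 1 + 31 + 28 + 31 + 30 + 9 = 130.
The subtraction is earlier − later, so the result is −130 → -130.

-130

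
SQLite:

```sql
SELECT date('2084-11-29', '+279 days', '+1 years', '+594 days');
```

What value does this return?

2088-04-20

Applying '+279 days' to 2084-11-29: counting 279 days forward gives 2085-09-04.
Adding +1 year to 2085-09-04 gives 2086-09-04.
Applying '+594 days' to 2086-09-04: counting 594 days forward gives 2088-04-20.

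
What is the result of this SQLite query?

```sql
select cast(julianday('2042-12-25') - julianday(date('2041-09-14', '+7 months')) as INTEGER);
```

Adding +7 months to 2041-09-14 gives 2042-04-14.
16 days remain in April 2042 after the 14th (30 − 14).
Full months from May 2042 through November 2042 contribute their day counts.
Then 25 days into December 2042.
Total: 16 + 31 + 30 + 31 + 31 + 30 + 31 + 30 + 25 = 255.

255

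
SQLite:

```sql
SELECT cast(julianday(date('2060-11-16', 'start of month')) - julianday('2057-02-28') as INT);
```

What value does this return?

`start of month` rewinds 2060-11-16 to 2060-11-01.
0 days remain in February 2057 after the 28th (28 − 28).
Full months from March 2057 through October 2060 contribute their day counts.
Then 1 day into November 2060.
Total: 0 + 31 + 30 + 31 + 30 + 31 + 31 + 30 + 31 + 30 + 31 + 31 + 28 + 31 + 30 + 31 + 30 + 31 + 31 + 30 + 31 + 30 + 31 + 31 + 28 + 31 + 30 + 31 + 30 + 31 + 31 + 30 + 31 + 30 + 31 + 31 + 29 + 31 + 30 + 31 + 30 + 31 + 31 + 30 + 31 + 1 = 1342.

1342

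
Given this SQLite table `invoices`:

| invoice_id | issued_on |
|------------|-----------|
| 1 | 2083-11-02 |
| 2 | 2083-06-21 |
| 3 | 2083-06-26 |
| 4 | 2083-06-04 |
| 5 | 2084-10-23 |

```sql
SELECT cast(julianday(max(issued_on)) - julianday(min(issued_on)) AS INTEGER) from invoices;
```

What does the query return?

MIN = 2083-06-04, MAX = 2084-10-23.
26 days remain in June 2083 after the 4th (30 − 4).
Full months from July 2083 through September 2084 contribute their day counts.
Then 23 days into October 2084.
Total: 26 + 31 + 31 + 30 + 31 + 30 + 31 + 31 + 29 + 31 + 30 + 31 + 30 + 31 + 31 + 30 + 23 = 507.

507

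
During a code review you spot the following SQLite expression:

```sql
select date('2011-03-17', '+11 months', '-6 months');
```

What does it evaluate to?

Adding +11 months to 2011-03-17 gives 2012-02-17.
Adding -6 months to 2012-02-17 gives 2011-08-17.

2011-08-17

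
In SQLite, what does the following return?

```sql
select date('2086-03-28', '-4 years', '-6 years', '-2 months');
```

2076-01-28

Adding -4 years to 2086-03-28 gives 2082-03-28.
Adding -6 years to 2082-03-28 gives 2076-03-28.
Adding -2 months to 2076-03-28 gives 2076-01-28.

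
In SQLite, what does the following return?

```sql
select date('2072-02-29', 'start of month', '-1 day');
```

`start of month` rewinds 2072-02-29 to 2072-02-01.
Going back 1 day from 2072-02-01 reaches 2072-01-31 (last day of January, 31 days).

2072-01-31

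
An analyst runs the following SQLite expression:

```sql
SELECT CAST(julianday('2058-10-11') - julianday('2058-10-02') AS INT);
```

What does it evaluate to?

Both dates are in October 2058: 11 − 2 = 9.

9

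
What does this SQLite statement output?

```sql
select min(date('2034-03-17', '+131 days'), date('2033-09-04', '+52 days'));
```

date('2034-03-17', '+131 days') → 2034-07-26.
date('2033-09-04', '+52 days') → 2033-10-26.
Earlier of the two is 2033-10-26.

2033-10-26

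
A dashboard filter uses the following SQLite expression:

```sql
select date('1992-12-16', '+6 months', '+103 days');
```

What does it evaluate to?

Adding +6 months to 1992-12-16 gives 1993-06-16.
Applying '+103 days' to 1993-06-16: counting 103 days forward gives 1993-09-27.

1993-09-27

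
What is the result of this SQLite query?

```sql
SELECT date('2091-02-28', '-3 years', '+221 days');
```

Adding -3 years to 2091-02-28 gives 2088-02-28.
Applying '+221 days' to 2088-02-28: counting 221 days forward gives 2088-10-06.

2088-10-06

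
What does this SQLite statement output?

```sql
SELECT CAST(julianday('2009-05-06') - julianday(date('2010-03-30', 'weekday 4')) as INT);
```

`weekday 4` advances to the next Thursday; 2010-03-30 is a Tuesday, so it moves forward to 2010-04-01.
25 days remain in May 2009 after the 6th (31 − 6).
Full months from June 2009 through March 2010 contribute their day counts.
Then 1 day into April 2010.
Total: 25 + 30 + 31 + 31 + 30 + 31 + 30 + 31 + 31 + 28 + 31 + 1 = 330.
The subtraction is earlier − later, so the result is −330 → -330.

-330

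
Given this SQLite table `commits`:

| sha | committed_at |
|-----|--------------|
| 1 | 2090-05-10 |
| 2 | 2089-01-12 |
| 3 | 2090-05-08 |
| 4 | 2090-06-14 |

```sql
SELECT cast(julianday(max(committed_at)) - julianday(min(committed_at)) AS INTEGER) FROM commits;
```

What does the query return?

MIN = 2089-01-12, MAX = 2090-06-14.
19 days remain in January 2089 after the 12th (31 − 12).
Full months from February 2089 through May 2090 contribute their day counts.
Then 14 days into June 2090.
Total: 19 + 28 + 31 + 30 + 31 + 30 + 31 + 31 + 30 + 31 + 30 + 31 + 31 + 28 + 31 + 30 + 31 + 14 = 518.

518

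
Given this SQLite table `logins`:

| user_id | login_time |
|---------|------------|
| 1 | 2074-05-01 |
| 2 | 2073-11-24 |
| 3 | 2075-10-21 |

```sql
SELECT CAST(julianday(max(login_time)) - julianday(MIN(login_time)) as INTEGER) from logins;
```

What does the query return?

696

MIN = 2073-11-24, MAX = 2075-10-21.
6 days remain in November 2073 after the 24th (30 − 24).
Full months from December 2073 through September 2075 contribute their day counts.
Then 21 days into October 2075.
Total: 6 + 31 + 31 + 28 + 31 + 30 + 31 + 30 + 31 + 31 + 30 + 31 + 30 + 31 + 31 + 28 + 31 + 30 + 31 + 30 + 31 + 31 + 30 + 21 = 696.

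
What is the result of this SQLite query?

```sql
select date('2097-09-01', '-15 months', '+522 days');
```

2097-11-05

Adding -15 months to 2097-09-01 gives 2096-06-01.
Applying '+522 days' to 2096-06-01: counting 522 days forward gives 2097-11-05.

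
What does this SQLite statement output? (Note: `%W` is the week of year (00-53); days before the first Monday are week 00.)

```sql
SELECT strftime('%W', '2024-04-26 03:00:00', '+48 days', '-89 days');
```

First apply '+48 days', '-89 days': 2024-04-26 03:00:00 → 2024-03-16 03:00:00.
2024-03-16 is a Saturday. SQLite's %W counts Mondays since the year started; the result is 11.

11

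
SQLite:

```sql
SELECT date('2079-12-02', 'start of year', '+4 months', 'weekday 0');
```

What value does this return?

`start of year` rewinds 2079-12-02 to 2079-01-01.
Adding +4 months to 2079-01-01 gives 2079-05-01.
`weekday 0` advances to the next Sunday; 2079-05-01 is a Monday, so it moves forward to 2079-05-07.

2079-05-07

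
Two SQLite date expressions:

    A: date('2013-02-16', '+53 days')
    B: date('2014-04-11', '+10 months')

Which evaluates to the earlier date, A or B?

A = 2013-04-10.
B = 2015-02-11.
A is earlier.

A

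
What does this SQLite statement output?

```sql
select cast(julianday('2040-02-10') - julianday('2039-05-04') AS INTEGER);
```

27 days remain in May 2039 after the 4th (31 − 4).
Full months from June 2039 through January 2040 contribute their day counts.
Then 10 days into February 2040.
Total: 27 + 30 + 31 + 31 + 30 + 31 + 30 + 31 + 31 + 10 = 282.

282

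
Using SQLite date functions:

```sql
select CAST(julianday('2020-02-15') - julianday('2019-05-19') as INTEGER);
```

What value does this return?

272

12 days remain in May 2019 after the 19th (31 − 19).
Full months from June 2019 through January 2020 contribute their day counts.
Then 15 days into February 2020.
Total: 12 + 30 + 31 + 31 + 30 + 31 + 30 + 31 + 31 + 15 = 272.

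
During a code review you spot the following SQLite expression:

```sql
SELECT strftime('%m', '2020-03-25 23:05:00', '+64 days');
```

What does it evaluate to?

05

First apply '+64 days': 2020-03-25 23:05:00 → 2020-05-28 23:05:00.
`%m` extracts the 2-digit month (01-12): 05.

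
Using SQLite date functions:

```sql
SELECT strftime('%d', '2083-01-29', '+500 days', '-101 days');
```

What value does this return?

First apply '+500 days', '-101 days': 2083-01-29 → 2084-03-03.
`%d` extracts the 2-digit day of month: 03.

03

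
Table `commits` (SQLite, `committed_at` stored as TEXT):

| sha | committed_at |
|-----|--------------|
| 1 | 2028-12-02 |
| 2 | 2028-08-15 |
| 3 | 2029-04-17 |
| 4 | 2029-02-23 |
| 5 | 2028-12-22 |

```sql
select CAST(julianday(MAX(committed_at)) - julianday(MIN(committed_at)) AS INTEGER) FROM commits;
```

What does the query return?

245

MIN = 2028-08-15, MAX = 2029-04-17.
16 days remain in August 2028 after the 15th (31 − 15).
Full months from September 2028 through March 2029 contribute their day counts.
Then 17 days into April 2029.
Total: 16 + 30 + 31 + 30 + 31 + 31 + 28 + 31 + 17 = 245.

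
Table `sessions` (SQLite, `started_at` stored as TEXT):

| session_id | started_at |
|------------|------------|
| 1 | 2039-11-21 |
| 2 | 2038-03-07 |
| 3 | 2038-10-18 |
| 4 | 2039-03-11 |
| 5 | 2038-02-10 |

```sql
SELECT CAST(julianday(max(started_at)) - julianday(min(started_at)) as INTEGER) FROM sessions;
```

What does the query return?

MIN = 2038-02-10, MAX = 2039-11-21.
18 days remain in February 2038 after the 10th (28 − 10).
Full months from March 2038 through October 2039 contribute their day counts.
Then 21 days into November 2039.
Total: 18 + 31 + 30 + 31 + 30 + 31 + 31 + 30 + 31 + 30 + 31 + 31 + 28 + 31 + 30 + 31 + 30 + 31 + 31 + 30 + 31 + 21 = 649.

649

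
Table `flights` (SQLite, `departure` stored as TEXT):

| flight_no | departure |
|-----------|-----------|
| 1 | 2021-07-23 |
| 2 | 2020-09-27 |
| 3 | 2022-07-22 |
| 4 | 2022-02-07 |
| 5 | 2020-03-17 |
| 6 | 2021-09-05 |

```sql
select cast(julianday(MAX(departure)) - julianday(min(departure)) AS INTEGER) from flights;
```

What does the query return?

MIN = 2020-03-17, MAX = 2022-07-22.
14 days remain in March 2020 after the 17th (31 − 17).
Full months from April 2020 through June 2022 contribute their day counts.
Then 22 days into July 2022.
Total: 14 + 30 + 31 + 30 + 31 + 31 + 30 + 31 + 30 + 31 + 31 + 28 + 31 + 30 + 31 + 30 + 31 + 31 + 30 + 31 + 30 + 31 + 31 + 28 + 31 + 30 + 31 + 30 + 22 = 857.

857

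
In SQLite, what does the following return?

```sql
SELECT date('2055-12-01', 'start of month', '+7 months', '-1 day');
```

2056-06-30

`start of month` rewinds 2055-12-01 to 2055-12-01.
Adding +7 months to 2055-12-01 gives 2056-07-01.
Going back 1 day from 2056-07-01 reaches 2056-06-30 (last day of June, 30 days).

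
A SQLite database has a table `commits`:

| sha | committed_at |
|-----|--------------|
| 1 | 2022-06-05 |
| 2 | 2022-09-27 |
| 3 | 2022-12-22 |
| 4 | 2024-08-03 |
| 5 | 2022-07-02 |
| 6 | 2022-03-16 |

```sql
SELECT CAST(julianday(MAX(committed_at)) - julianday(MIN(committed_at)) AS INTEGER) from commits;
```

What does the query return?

MIN = 2022-03-16, MAX = 2024-08-03.
15 days remain in March 2022 after the 16th (31 − 16).
Full months from April 2022 through July 2024 contribute their day counts.
Then 3 days into August 2024.
Total: 15 + 30 + 31 + 30 + 31 + 31 + 30 + 31 + 30 + 31 + 31 + 28 + 31 + 30 + 31 + 30 + 31 + 31 + 30 + 31 + 30 + 31 + 31 + 29 + 31 + 30 + 31 + 30 + 31 + 3 = 871.

871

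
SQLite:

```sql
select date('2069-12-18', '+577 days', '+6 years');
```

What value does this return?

2077-07-18

Applying '+577 days' to 2069-12-18: counting 577 days forward gives 2071-07-18.
Adding +6 years to 2071-07-18 gives 2077-07-18.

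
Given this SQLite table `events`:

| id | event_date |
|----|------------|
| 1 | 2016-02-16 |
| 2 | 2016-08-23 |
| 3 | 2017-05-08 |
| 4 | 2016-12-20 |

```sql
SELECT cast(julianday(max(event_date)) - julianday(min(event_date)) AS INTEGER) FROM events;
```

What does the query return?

MIN = 2016-02-16, MAX = 2017-05-08.
13 days remain in February 2016 after the 16th (29 − 16).
Full months from March 2016 through April 2017 contribute their day counts.
Then 8 days into May 2017.
Total: 13 + 31 + 30 + 31 + 30 + 31 + 31 + 30 + 31 + 30 + 31 + 31 + 28 + 31 + 30 + 8 = 447.

447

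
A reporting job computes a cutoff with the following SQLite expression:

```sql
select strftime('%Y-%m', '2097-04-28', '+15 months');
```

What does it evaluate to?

First apply '+15 months': 2097-04-28 → 2098-07-28.
`%Y-%m` extracts the year-month: 2098-07.

2098-07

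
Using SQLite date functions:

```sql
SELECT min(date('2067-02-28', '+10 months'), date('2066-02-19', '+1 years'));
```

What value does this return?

2067-02-19

date('2067-02-28', '+10 months') → 2067-12-28.
date('2066-02-19', '+1 years') → 2067-02-19.
Earlier of the two is 2067-02-19.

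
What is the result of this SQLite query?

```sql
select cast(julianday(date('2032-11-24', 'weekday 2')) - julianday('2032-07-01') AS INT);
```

`weekday 2` advances to the next Tuesday; 2032-11-24 is a Wednesday, so it moves forward to 2032-11-30.
30 days remain in July 2032 after the 1st (31 − 1).
August 2032: 31 days.
September 2032: 30 days.
October 2032: 31 days.
Then 30 days into November 2032.
Total: 30 + 31 + 30 + 31 + 30 = 152.

152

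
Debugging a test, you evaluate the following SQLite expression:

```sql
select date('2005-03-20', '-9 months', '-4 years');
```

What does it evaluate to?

Adding -9 months to 2005-03-20 gives 2004-06-20.
Adding -4 years to 2004-06-20 gives 2000-06-20.

2000-06-20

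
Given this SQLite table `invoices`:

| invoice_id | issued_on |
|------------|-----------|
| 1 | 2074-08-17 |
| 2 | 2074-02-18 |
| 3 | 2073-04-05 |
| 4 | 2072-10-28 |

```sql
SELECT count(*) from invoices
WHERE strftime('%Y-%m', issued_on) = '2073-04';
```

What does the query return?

1

Rows with year-month 2073-04: 2073-04-05 → 1.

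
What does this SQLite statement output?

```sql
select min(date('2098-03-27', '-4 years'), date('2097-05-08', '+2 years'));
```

date('2098-03-27', '-4 years') → 2094-03-27.
date('2097-05-08', '+2 years') → 2099-05-08.
Earlier of the two is 2094-03-27.

2094-03-27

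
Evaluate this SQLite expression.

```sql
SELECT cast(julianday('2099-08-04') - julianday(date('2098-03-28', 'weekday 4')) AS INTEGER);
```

488

`weekday 4` advances to the next Thursday; 2098-03-28 is a Friday, so it moves forward to 2098-04-03.
27 days remain in April 2098 after the 3rd (30 − 3).
Full months from May 2098 through July 2099 contribute their day counts.
Then 4 days into August 2099.
Total: 27 + 31 + 30 + 31 + 31 + 30 + 31 + 30 + 31 + 31 + 28 + 31 + 30 + 31 + 30 + 31 + 4 = 488.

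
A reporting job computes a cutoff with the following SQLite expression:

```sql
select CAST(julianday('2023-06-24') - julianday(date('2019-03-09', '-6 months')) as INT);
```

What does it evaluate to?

Adding -6 months to 2019-03-09 gives 2018-09-09.
21 days remain in September 2018 after the 9th (30 − 9).
Full months from October 2018 through May 2023 contribute their day counts.
Then 24 days into June 2023.
Total: 21 + 31 + 30 + 31 + 31 + 28 + 31 + 30 + 31 + 30 + 31 + 31 + 30 + 31 + 30 + 31 + 31 + 29 + 31 + 30 + 31 + 30 + 31 + 31 + 30 + 31 + 30 + 31 + 31 + 28 + 31 + 30 + 31 + 30 + 31 + 31 + 30 + 31 + 30 + 31 + 31 + 28 + 31 + 30 + 31 + 30 + 31 + 31 + 30 + 31 + 30 + 31 + 31 + 28 + 31 + 30 + 31 + 24 = 1749.

1749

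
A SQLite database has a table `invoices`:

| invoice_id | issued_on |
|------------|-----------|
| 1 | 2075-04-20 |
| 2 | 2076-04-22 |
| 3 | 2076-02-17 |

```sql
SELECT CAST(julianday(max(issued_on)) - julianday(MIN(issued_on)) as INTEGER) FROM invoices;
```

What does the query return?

MIN = 2075-04-20, MAX = 2076-04-22.
10 days remain in April 2075 after the 20th (30 − 20).
Full months from May 2075 through March 2076 contribute their day counts.
Then 22 days into April 2076.
Total: 10 + 31 + 30 + 31 + 31 + 30 + 31 + 30 + 31 + 31 + 29 + 31 + 22 = 368.

368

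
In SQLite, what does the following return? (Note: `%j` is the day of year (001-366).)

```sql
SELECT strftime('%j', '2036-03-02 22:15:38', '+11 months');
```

033

First apply '+11 months': 2036-03-02 22:15:38 → 2037-02-02 22:15:38.
Day-of-year for 2037-02-02: days since 2037-01-01 inclusive = 33, zero-padded to 033.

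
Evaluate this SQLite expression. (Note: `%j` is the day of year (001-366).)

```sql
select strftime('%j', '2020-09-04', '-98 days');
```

150

First apply '-98 days': 2020-09-04 → 2020-05-29.
Day-of-year for 2020-05-29: days since 2020-01-01 inclusive = 150, zero-padded to 150.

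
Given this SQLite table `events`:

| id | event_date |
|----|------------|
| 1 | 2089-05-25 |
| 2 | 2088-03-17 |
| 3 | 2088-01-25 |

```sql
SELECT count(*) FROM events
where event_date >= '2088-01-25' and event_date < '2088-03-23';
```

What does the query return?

Rows in [2088-01-25, 2088-03-23): 2088-03-17, 2088-01-25 → 2 rows.

2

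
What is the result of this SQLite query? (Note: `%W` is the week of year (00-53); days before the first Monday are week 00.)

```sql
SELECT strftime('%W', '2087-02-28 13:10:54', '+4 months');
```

25

First apply '+4 months': 2087-02-28 13:10:54 → 2087-06-28 13:10:54.
2087-06-28 is a Saturday. SQLite's %W counts Mondays since the year started; the result is 25.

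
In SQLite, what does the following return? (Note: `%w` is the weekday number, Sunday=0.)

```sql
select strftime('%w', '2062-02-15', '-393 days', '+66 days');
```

First apply '-393 days', '+66 days': 2062-02-15 → 2061-03-25.
2061-03-25 is a Friday; with Sunday=0 that is 5.

5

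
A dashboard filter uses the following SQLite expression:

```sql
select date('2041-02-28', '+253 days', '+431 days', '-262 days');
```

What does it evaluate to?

Applying '+253 days' to 2041-02-28: counting 253 days forward gives 2041-11-08.
Applying '+431 days' to 2041-11-08: counting 431 days forward gives 2043-01-13.
Applying '-262 days' to 2043-01-13: counting 262 days back gives 2042-04-26.

2042-04-26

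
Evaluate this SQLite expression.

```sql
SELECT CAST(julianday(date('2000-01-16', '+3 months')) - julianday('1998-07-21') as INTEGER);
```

635

Adding +3 months to 2000-01-16 gives 2000-04-16.
10 days remain in July 1998 after the 21st (31 − 21).
Full months from August 1998 through March 2000 contribute their day counts.
Then 16 days into April 2000.
Total: 10 + 31 + 30 + 31 + 30 + 31 + 31 + 28 + 31 + 30 + 31 + 30 + 31 + 31 + 30 + 31 + 30 + 31 + 31 + 29 + 31 + 16 = 635.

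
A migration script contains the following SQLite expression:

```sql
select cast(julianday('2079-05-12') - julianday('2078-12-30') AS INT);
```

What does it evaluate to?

133

1 day remains in December 2078 after the 30th (31 − 30).
January 2079: 31 days.
February 2079: 28 days.
March 2079: 31 days.
April 2079: 30 days.
Then 12 days into May 2079.
Total: 1 + 31 + 28 + 31 + 30 + 12 = 133.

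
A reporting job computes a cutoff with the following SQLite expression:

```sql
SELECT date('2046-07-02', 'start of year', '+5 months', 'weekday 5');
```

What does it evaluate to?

`start of year` rewinds 2046-07-02 to 2046-01-01.
Adding +5 months to 2046-01-01 gives 2046-06-01.
`weekday 5` advances to the next Friday; 2046-06-01 is already a Friday, so it stays at 2046-06-01.

2046-06-01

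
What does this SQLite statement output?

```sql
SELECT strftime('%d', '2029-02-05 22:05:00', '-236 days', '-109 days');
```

First apply '-236 days', '-109 days': 2029-02-05 22:05:00 → 2028-02-26 22:05:00.
`%d` extracts the 2-digit day of month: 26.

26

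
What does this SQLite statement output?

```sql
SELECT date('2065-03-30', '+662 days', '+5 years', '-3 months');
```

2071-10-21

Applying '+662 days' to 2065-03-30: counting 662 days forward gives 2067-01-21.
Adding +5 years to 2067-01-21 gives 2072-01-21.
Adding -3 months to 2072-01-21 gives 2071-10-21.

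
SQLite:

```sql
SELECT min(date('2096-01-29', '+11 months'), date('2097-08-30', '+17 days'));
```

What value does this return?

2096-12-29

date('2096-01-29', '+11 months') → 2096-12-29.
date('2097-08-30', '+17 days') → 2097-09-16.
Earlier of the two is 2096-12-29.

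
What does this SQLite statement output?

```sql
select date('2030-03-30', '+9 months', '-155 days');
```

2030-07-28

Adding +9 months to 2030-03-30 gives 2030-12-30.
Applying '-155 days' to 2030-12-30: counting 155 days back gives 2030-07-28.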